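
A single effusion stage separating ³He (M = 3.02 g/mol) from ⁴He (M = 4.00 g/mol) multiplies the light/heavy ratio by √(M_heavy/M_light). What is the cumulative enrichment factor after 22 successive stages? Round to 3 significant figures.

The single-stage factor is √(M_heavy/M_light), so 22 stages give [√(4.00/3.02)]^22 = (4.00/3.02)^(22/2).
= 1.32450^11 = 22.0.

22.0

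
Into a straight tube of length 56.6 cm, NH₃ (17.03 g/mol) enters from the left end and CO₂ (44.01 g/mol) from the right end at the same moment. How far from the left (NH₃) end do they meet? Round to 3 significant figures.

34.9 cm

Graham's law gives d_NH₃/d_CO₂ = rate_NH₃/rate_CO₂ = √(M_CO₂/M_NH₃) = √(44.01/17.03) = 1.608.
With d_NH₃ + d_CO₂ = 56.6 cm, d_CO₂ = 56.6/(1 + 1.608) = 21.71 cm.
d_NH₃ = 56.6 − 21.71 = 34.9 cm.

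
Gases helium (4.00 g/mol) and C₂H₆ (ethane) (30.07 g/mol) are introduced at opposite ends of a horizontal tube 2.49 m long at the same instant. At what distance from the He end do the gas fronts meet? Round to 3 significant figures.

Distances travelled in equal time are proportional to diffusion rates, so d_He/d_C₂H₆ = √(M_C₂H₆/M_He) = √(30.07/4.00) = 2.742.
With d_He + d_C₂H₆ = 2.49 m, d_C₂H₆ = 2.49/(1 + 2.742) = 0.6655 m.
d_He = 2.49 − 0.6655 = 1.82 m.

1.82 m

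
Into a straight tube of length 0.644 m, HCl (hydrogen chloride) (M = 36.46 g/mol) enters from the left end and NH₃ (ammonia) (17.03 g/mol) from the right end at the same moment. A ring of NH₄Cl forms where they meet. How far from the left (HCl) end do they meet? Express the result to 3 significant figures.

The fronts meet when d_HCl + d_NH₃ = L with d_HCl/d_NH₃ = √(M_NH₃/M_HCl) (Graham's law). Here √(M_NH₃/M_HCl) = √(17.03/36.46) = 0.6834.
With d_HCl + d_NH₃ = 0.644 m, d_NH₃ = 0.644/(1 + 0.6834) = 0.3826 m.
d_HCl = 0.644 − 0.3826 = 0.261 m.

0.261 m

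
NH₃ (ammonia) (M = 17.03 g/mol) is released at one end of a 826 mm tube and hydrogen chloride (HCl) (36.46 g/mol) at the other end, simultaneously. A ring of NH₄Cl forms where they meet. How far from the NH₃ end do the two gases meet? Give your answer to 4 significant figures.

490.7 mm

Graham's law gives d_NH₃/d_HCl = rate_NH₃/rate_HCl = √(M_HCl/M_NH₃) = √(36.46/17.03) = 1.463.
With d_NH₃ + d_HCl = 826 mm, d_HCl = 826/(1 + 1.463) = 335.3 mm.
d_NH₃ = 826 − 335.3 = 490.7 mm.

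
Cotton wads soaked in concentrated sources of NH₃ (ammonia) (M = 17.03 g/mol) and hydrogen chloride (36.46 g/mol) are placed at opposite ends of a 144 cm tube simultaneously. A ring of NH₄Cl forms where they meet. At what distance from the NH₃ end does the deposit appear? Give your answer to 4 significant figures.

Distances travelled in equal time are proportional to diffusion rates, so d_NH₃/d_HCl = √(M_HCl/M_NH₃) = √(36.46/17.03) = 1.463.
With d_NH₃ + d_HCl = 144 cm, d_HCl = 144/(1 + 1.463) = 58.46 cm.
d_NH₃ = 144 − 58.46 = 85.54 cm.

85.54 cm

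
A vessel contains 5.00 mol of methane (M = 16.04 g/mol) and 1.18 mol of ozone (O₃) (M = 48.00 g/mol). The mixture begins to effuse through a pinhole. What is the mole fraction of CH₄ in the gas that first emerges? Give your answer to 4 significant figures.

0.8800

Each component's effusion rate ∝ (its partial pressure)·(1/√M) ∝ n_i/√M_i.
So x_CH₄ in the escaping gas = (n_CH₄/√M_CH₄) / Σ(n_i/√M_i)
= (5.00/√16.04) / (5.00/√16.04 + 1.18/√48.00) = 1.248/(1.248 + 0.1703) = 0.8800.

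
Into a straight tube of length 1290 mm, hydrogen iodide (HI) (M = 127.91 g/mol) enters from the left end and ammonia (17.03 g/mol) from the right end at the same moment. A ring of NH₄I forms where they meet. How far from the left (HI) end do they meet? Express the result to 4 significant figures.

Distances travelled in equal time are proportional to diffusion rates, so d_HI/d_NH₃ = √(M_NH₃/M_HI) = √(17.03/127.91) = 0.3649.
With d_HI + d_NH₃ = 1290 mm, d_NH₃ = 1290/(1 + 0.3649) = 945.1 mm.
d_HI = 1290 − 945.1 = 344.9 mm.

344.9 mm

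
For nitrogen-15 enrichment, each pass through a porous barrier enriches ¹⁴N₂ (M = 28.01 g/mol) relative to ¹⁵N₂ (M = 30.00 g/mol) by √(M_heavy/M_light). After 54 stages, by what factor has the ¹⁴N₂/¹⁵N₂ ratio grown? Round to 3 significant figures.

After 54 stages the ratio has grown by (√(30.00/28.01))^54 = (30.00/28.01)^(54/2).
= 1.07105^27 = 6.38.

6.38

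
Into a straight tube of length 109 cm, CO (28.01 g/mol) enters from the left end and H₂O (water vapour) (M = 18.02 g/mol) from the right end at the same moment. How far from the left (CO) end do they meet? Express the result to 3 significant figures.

In equal time, each gas travels a distance ∝ its rate ∝ 1/√M, so d_CO/d_H₂O = √(M_H₂O/M_CO) = √(18.02/28.01) = 0.8021.
With d_CO + d_H₂O = 109 cm, d_H₂O = 109/(1 + 0.8021) = 60.49 cm.
d_CO = 109 − 60.49 = 48.5 cm.

48.5 cm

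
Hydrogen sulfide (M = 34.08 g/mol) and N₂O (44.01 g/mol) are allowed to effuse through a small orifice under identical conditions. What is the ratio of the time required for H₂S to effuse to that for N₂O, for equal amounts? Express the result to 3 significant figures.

Using Graham's law: t_H₂S/t_N₂O = √(M_H₂S/M_N₂O) = √(34.08/44.01) = √0.7744 = 0.880.

0.880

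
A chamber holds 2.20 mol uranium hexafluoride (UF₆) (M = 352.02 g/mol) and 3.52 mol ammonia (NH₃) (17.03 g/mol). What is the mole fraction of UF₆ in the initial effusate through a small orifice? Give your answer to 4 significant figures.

Effusion rate of each component ∝ n_i/√M_i (partial pressure × 1/√M).
Mole fraction of UF₆ in the effusate = (n_UF₆/√M_UF₆) / (n_UF₆/√M_UF₆ + n_NH₃/√M_NH₃)
= (2.20/√352.02) / (2.20/√352.02 + 3.52/√17.03) = 0.1173/(0.1173 + 0.8530) = 0.1209.

0.1209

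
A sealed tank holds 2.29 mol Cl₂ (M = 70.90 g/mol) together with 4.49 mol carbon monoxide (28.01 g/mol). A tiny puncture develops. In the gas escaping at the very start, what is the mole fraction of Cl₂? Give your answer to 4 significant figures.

Effusion rate of each component ∝ n_i/√M_i (partial pressure × 1/√M).
Mole fraction of Cl₂ in the effusate = (n_Cl₂/√M_Cl₂) / (n_Cl₂/√M_Cl₂ + n_CO/√M_CO)
= (2.29/√70.90) / (2.29/√70.90 + 4.49/√28.01) = 0.2720/(0.2720 + 0.8484) = 0.2428.

0.2428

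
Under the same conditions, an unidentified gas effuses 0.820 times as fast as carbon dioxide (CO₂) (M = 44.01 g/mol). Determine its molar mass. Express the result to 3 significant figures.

65.5 g/mol

Using Graham's law: rate_X/rate_CO₂ = √(M_CO₂/M_X).
0.820 = √(44.01/M_X)
M_X = 44.01 / 0.820² = 44.01 / 0.6724 = 65.5 g/mol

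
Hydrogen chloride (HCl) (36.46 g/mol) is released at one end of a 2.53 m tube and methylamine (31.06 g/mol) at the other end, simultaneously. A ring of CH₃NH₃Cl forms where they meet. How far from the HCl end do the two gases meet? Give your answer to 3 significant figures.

1.21 m

The fronts meet when d_HCl + d_CH₃NH₂ = L with d_HCl/d_CH₃NH₂ = √(M_CH₃NH₂/M_HCl) (Graham's law). Here √(M_CH₃NH₂/M_HCl) = √(31.06/36.46) = 0.9230.
With d_HCl + d_CH₃NH₂ = 2.53 m, d_CH₃NH₂ = 2.53/(1 + 0.9230) = 1.316 m.
d_HCl = 2.53 − 1.316 = 1.21 m.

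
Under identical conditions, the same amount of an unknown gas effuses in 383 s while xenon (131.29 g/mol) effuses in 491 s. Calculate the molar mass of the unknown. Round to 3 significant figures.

79.9 g/mol

Graham's law gives t_X/t_Xe = √(M_X/M_Xe).
383/491 = 0.7800 = √(M_X/131.29)
M_X = 131.29 × 0.7800² = 131.29 × 0.6085 = 79.9 g/mol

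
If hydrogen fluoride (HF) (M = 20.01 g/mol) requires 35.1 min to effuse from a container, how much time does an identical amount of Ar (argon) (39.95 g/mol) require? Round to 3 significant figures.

49.6 min

Graham's law gives t_Ar/t_HF = √(M_Ar/M_HF) = √(39.95/20.01) = √1.997 = 1.413.
So the time for Ar is 35.1 × 1.413 = 49.6 min.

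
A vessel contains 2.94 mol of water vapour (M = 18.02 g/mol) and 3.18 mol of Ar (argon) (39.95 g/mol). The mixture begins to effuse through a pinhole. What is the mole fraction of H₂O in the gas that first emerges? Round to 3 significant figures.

0.579

The effusion rate of species i is ∝ p_i/√M_i ∝ n_i/√M_i.
x_H₂O(eff) = (n_H₂O/√M_H₂O) / (n_H₂O/√M_H₂O + n_Ar/√M_Ar)
= (2.94/√18.02) / (2.94/√18.02 + 3.18/√39.95) = 0.6926/(0.6926 + 0.5031) = 0.579.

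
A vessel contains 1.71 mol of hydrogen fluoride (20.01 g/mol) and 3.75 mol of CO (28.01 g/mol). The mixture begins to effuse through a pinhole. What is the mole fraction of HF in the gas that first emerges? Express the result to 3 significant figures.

0.350

Effusion rate of each component ∝ n_i/√M_i (partial pressure × 1/√M).
So x_HF in the escaping gas = (n_HF/√M_HF) / Σ(n_i/√M_i)
= (1.71/√20.01) / (1.71/√20.01 + 3.75/√28.01) = 0.3823/(0.3823 + 0.7086) = 0.350.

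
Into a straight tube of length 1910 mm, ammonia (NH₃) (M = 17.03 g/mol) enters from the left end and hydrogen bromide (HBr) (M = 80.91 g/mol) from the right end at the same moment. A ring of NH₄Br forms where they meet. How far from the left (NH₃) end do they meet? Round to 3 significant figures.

1310 mm

Distances travelled in equal time are proportional to diffusion rates, so d_NH₃/d_HBr = √(M_HBr/M_NH₃) = √(80.91/17.03) = 2.180.
With d_NH₃ + d_HBr = 1910 mm, d_HBr = 1910/(1 + 2.180) = 600.7 mm.
d_NH₃ = 1910 − 600.7 = 1310 mm.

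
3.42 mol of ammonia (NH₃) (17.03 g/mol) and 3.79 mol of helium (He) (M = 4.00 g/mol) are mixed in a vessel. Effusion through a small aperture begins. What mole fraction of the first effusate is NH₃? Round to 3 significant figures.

The effusion rate of species i is ∝ p_i/√M_i ∝ n_i/√M_i.
x_NH₃(eff) = (n_NH₃/√M_NH₃) / (n_NH₃/√M_NH₃ + n_He/√M_He)
= (3.42/√17.03) / (3.42/√17.03 + 3.79/√4.00) = 0.8287/(0.8287 + 1.895) = 0.304.

0.304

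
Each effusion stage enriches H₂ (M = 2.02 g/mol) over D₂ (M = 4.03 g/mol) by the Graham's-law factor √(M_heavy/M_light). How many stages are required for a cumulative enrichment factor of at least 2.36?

Per stage α = (4.03/2.02)^(1/2) = 1.99505^0.5, giving ln α = 0.3453.
Need α^N ≥ 2.36 ⇒ N ≥ ln(2.36) / ln α = 0.8587 / 0.3453 = 2.49.
So at least 3 stages are needed.

3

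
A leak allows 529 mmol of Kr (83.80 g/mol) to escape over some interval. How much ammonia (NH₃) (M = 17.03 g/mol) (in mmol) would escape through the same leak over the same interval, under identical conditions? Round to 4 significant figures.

1173 mmol

Graham's law gives rate_NH₃/rate_Kr = √(M_Kr/M_NH₃) = √(83.80/17.03) = √4.921 = 2.218.
So the amount for NH₃ is 529 × 2.218 = 1173 mmol.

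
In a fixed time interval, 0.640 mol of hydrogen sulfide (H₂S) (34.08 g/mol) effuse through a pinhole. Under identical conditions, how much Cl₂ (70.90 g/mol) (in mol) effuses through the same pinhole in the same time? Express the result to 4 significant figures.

Graham's law gives rate_Cl₂/rate_H₂S = √(M_H₂S/M_Cl₂) = √(34.08/70.90) = √0.4807 = 0.6933.
So the amount for Cl₂ is 0.640 × 0.6933 = 0.4437 mol.

0.4437 mol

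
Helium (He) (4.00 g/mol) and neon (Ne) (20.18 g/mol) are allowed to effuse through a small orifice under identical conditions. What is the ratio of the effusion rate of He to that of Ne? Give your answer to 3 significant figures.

Graham's law gives rate_He/rate_Ne = √(M_Ne/M_He) = √(20.18/4.00) = √5.045 = 2.25.

2.25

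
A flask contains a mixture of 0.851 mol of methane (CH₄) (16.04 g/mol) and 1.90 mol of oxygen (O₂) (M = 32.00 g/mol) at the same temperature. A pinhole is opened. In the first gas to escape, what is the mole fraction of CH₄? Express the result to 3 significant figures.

0.387

The effusion rate of species i is ∝ p_i/√M_i ∝ n_i/√M_i.
Mole fraction of CH₄ in the effusate = (n_CH₄/√M_CH₄) / (n_CH₄/√M_CH₄ + n_O₂/√M_O₂)
= (0.851/√16.04) / (0.851/√16.04 + 1.90/√32.00) = 0.2125/(0.2125 + 0.3359) = 0.387.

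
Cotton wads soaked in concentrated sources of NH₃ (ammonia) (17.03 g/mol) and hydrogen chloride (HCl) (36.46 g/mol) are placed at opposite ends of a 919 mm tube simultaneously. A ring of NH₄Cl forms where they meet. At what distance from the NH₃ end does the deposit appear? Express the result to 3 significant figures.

The fronts meet when d_NH₃ + d_HCl = L with d_NH₃/d_HCl = √(M_HCl/M_NH₃) (Graham's law). Here √(M_HCl/M_NH₃) = √(36.46/17.03) = 1.463.
With d_NH₃ + d_HCl = 919 mm, d_HCl = 919/(1 + 1.463) = 373.1 mm.
d_NH₃ = 919 − 373.1 = 546 mm.

546 mm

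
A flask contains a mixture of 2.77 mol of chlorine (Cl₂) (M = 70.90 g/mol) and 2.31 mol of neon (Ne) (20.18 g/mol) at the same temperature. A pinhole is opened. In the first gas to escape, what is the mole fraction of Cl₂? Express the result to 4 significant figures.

The effusion rate of species i is ∝ p_i/√M_i ∝ n_i/√M_i.
So x_Cl₂ in the escaping gas = (n_Cl₂/√M_Cl₂) / Σ(n_i/√M_i)
= (2.77/√70.90) / (2.77/√70.90 + 2.31/√20.18) = 0.3290/(0.3290 + 0.5142) = 0.3901.

0.3901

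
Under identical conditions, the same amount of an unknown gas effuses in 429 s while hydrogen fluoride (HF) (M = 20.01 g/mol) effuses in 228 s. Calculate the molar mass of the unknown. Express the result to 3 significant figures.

70.8 g/mol

By Graham's law, t_X/t_HF = √(M_X/M_HF).
429/228 = 1.882 = √(M_X/20.01)
M_X = 20.01 × 1.882² = 20.01 × 3.540 = 70.8 g/mol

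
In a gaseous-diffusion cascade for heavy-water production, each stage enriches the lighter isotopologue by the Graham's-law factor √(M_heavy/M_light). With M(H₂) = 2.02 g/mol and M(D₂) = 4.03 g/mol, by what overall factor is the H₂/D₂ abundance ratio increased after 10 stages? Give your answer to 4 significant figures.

The single-stage factor is √(M_heavy/M_light), so 10 stages give [√(4.03/2.02)]^10 = (4.03/2.02)^(10/2).
= 1.99505^5 = 31.61.

31.61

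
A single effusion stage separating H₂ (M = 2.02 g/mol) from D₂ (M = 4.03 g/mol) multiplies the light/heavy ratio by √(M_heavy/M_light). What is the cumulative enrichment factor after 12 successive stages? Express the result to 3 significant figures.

Overall factor = α^12 with α = √(4.03/2.02), i.e. (4.03/2.02)^(12/2).
= 1.99505^6 = 63.1.

63.1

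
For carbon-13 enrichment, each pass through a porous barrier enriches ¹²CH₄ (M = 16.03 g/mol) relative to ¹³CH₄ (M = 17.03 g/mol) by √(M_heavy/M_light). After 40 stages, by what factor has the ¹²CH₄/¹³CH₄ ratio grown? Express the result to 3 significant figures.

3.35

After 40 stages the ratio has grown by (√(17.03/16.03))^40 = (17.03/16.03)^(40/2).
= 1.06238^20 = 3.35.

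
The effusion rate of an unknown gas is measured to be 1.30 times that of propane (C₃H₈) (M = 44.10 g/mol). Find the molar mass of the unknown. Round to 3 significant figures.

26.1 g/mol

Using Graham's law: rate_X/rate_C₃H₈ = √(M_C₃H₈/M_X).
1.30 = √(44.10/M_X)
M_X = 44.10 / 1.30² = 44.10 / 1.690 = 26.1 g/mol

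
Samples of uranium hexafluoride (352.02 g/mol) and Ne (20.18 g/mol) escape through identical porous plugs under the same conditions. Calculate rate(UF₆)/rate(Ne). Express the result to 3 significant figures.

0.239

From Graham's law, rate_UF₆/rate_Ne = √(M_Ne/M_UF₆) = √(20.18/352.02) = √0.05733 = 0.239.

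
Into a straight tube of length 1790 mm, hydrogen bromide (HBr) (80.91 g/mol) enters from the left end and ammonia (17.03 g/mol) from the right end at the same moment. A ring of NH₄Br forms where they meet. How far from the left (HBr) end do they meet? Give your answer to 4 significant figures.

562.9 mm

The fronts meet when d_HBr + d_NH₃ = L with d_HBr/d_NH₃ = √(M_NH₃/M_HBr) (Graham's law). Here √(M_NH₃/M_HBr) = √(17.03/80.91) = 0.4588.
With d_HBr + d_NH₃ = 1790 mm, d_NH₃ = 1790/(1 + 0.4588) = 1227 mm.
d_HBr = 1790 − 1227 = 562.9 mm.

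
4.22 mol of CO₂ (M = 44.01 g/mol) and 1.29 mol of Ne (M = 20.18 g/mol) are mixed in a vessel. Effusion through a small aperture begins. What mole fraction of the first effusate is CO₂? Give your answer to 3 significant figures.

0.689

The effusion rate of species i is ∝ p_i/√M_i ∝ n_i/√M_i.
x_CO₂(eff) = (n_CO₂/√M_CO₂) / (n_CO₂/√M_CO₂ + n_Ne/√M_Ne)
= (4.22/√44.01) / (4.22/√44.01 + 1.29/√20.18) = 0.6361/(0.6361 + 0.2872) = 0.689.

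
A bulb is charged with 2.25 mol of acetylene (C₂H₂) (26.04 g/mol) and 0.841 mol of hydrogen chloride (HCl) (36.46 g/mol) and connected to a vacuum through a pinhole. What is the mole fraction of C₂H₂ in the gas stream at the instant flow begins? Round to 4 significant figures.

0.7599

The effusion rate of species i is ∝ p_i/√M_i ∝ n_i/√M_i.
So x_C₂H₂ in the escaping gas = (n_C₂H₂/√M_C₂H₂) / Σ(n_i/√M_i)
= (2.25/√26.04) / (2.25/√26.04 + 0.841/√36.46) = 0.4409/(0.4409 + 0.1393) = 0.7599.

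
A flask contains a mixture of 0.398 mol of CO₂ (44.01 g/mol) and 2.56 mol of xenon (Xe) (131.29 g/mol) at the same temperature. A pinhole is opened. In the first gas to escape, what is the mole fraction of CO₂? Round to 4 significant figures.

0.2117

Each component's effusion rate ∝ (its partial pressure)·(1/√M) ∝ n_i/√M_i.
Mole fraction of CO₂ in the effusate = (n_CO₂/√M_CO₂) / (n_CO₂/√M_CO₂ + n_Xe/√M_Xe)
= (0.398/√44.01) / (0.398/√44.01 + 2.56/√131.29) = 0.05999/(0.05999 + 0.2234) = 0.2117.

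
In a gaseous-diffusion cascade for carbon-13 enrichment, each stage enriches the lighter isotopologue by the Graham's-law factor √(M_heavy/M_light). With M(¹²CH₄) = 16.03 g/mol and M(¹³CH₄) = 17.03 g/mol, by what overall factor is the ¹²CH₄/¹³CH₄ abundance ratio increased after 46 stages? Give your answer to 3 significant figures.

4.02

Each stage multiplies the ratio by α = √(17.03/16.03), so after 46 stages the overall factor is α^46 = (17.03/16.03)^(46/2).
= 1.06238^23 = 4.02.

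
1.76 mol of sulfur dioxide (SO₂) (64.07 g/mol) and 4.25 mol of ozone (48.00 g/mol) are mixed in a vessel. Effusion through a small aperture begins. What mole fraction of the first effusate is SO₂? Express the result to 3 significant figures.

0.264

Rate_i ∝ x_i/√M_i (Graham's law weighted by mole fraction), so the effusate composition follows n_i/√M_i.
x_SO₂(eff) = (n_SO₂/√M_SO₂) / (n_SO₂/√M_SO₂ + n_O₃/√M_O₃)
= (1.76/√64.07) / (1.76/√64.07 + 4.25/√48.00) = 0.2199/(0.2199 + 0.6134) = 0.264.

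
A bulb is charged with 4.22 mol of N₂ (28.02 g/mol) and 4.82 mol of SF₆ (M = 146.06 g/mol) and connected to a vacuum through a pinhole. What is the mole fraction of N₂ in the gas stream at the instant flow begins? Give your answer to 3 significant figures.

Effusion rate of each component ∝ n_i/√M_i (partial pressure × 1/√M).
x_N₂(eff) = (n_N₂/√M_N₂) / (n_N₂/√M_N₂ + n_SF₆/√M_SF₆)
= (4.22/√28.02) / (4.22/√28.02 + 4.82/√146.06) = 0.7972/(0.7972 + 0.3988) = 0.667.

0.667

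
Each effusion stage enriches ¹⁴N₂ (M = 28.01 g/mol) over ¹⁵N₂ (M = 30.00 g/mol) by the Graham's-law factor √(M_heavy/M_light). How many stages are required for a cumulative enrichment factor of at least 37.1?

Single-stage factor α = √(30.00/28.01), so ln α = ½ ln(1.07105) = 0.03432.
Need α^N ≥ 37.1 ⇒ N ≥ ln(37.1) / ln α = 3.614 / 0.03432 = 105.30.
So at least 106 stages are needed.

106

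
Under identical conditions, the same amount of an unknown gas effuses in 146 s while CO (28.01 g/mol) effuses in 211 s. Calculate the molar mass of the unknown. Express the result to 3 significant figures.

From Graham's law, t_X/t_CO = √(M_X/M_CO).
146/211 = 0.6919 = √(M_X/28.01)
M_X = 28.01 × 0.6919² = 28.01 × 0.4788 = 13.4 g/mol

13.4 g/mol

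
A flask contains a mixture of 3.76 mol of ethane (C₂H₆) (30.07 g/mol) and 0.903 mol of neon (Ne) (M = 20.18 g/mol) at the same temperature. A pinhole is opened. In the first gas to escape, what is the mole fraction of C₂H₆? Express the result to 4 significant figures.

0.7733

Each component's effusion rate ∝ (its partial pressure)·(1/√M) ∝ n_i/√M_i.
x_C₂H₆(eff) = (n_C₂H₆/√M_C₂H₆) / (n_C₂H₆/√M_C₂H₆ + n_Ne/√M_Ne)
= (3.76/√30.07) / (3.76/√30.07 + 0.903/√20.18) = 0.6857/(0.6857 + 0.2010) = 0.7733.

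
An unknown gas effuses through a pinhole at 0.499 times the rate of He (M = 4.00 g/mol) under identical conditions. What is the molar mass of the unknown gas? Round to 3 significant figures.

16.1 g/mol

From Graham's law, rate_X/rate_He = √(M_He/M_X).
0.499 = √(4.00/M_X)
M_X = 4.00 / 0.499² = 4.00 / 0.2490 = 16.1 g/mol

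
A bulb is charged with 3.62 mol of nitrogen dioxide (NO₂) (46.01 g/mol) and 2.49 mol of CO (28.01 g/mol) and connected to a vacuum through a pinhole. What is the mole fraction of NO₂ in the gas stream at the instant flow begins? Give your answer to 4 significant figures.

0.5315

Effusion rate of each component ∝ n_i/√M_i (partial pressure × 1/√M).
So x_NO₂ in the escaping gas = (n_NO₂/√M_NO₂) / Σ(n_i/√M_i)
= (3.62/√46.01) / (3.62/√46.01 + 2.49/√28.01) = 0.5337/(0.5337 + 0.4705) = 0.5315.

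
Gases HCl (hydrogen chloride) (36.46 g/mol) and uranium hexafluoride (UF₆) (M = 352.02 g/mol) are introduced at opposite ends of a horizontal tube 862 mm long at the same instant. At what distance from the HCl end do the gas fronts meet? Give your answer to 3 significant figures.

652 mm

Distances travelled in equal time are proportional to diffusion rates, so d_HCl/d_UF₆ = √(M_UF₆/M_HCl) = √(352.02/36.46) = 3.107.
With d_HCl + d_UF₆ = 862 mm, d_UF₆ = 862/(1 + 3.107) = 209.9 mm.
d_HCl = 862 − 209.9 = 652 mm.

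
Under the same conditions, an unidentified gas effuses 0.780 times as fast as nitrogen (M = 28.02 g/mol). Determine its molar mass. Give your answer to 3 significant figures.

By Graham's law, rate_X/rate_N₂ = √(M_N₂/M_X).
0.780 = √(28.02/M_X)
M_X = 28.02 / 0.780² = 28.02 / 0.6084 = 46.1 g/mol

46.1 g/mol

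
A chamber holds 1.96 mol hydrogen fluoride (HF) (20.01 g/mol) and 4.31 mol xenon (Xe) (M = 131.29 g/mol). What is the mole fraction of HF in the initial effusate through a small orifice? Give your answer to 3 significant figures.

0.538

Effusion rate of each component ∝ n_i/√M_i (partial pressure × 1/√M).
So x_HF in the escaping gas = (n_HF/√M_HF) / Σ(n_i/√M_i)
= (1.96/√20.01) / (1.96/√20.01 + 4.31/√131.29) = 0.4382/(0.4382 + 0.3762) = 0.538.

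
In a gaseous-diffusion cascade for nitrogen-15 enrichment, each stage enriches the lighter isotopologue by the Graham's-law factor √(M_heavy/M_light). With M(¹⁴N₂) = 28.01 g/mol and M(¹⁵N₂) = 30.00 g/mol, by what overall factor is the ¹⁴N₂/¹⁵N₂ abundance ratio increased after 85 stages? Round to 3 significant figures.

18.5

Each stage multiplies the ratio by α = √(30.00/28.01), so after 85 stages the overall factor is α^85 = (30.00/28.01)^(85/2).
= 1.07105^(85/2) = 18.5.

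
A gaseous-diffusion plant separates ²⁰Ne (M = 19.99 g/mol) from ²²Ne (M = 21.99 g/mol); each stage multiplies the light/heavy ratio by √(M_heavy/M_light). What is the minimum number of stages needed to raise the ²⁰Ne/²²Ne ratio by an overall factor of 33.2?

74

With α = √(21.99/19.99) per stage, ln α = ½ ln(1.10005) = 0.04768.
Need α^N ≥ 33.2 ⇒ N ≥ ln(33.2) / ln α = 3.503 / 0.04768 = 73.46.
Minimum whole number of stages: N = 74.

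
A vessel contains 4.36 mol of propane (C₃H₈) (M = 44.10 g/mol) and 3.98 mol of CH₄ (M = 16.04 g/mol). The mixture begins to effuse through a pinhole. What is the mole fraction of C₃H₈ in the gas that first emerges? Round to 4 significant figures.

Each component's effusion rate ∝ (its partial pressure)·(1/√M) ∝ n_i/√M_i.
So x_C₃H₈ in the escaping gas = (n_C₃H₈/√M_C₃H₈) / Σ(n_i/√M_i)
= (4.36/√44.10) / (4.36/√44.10 + 3.98/√16.04) = 0.6565/(0.6565 + 0.9938) = 0.3978.

0.3978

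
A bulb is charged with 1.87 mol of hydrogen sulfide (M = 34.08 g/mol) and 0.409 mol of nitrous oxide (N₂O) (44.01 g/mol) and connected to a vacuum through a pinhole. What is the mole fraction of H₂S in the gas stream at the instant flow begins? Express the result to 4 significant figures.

The effusion rate of species i is ∝ p_i/√M_i ∝ n_i/√M_i.
Mole fraction of H₂S in the effusate = (n_H₂S/√M_H₂S) / (n_H₂S/√M_H₂S + n_N₂O/√M_N₂O)
= (1.87/√34.08) / (1.87/√34.08 + 0.409/√44.01) = 0.3203/(0.3203 + 0.06165) = 0.8386.

0.8386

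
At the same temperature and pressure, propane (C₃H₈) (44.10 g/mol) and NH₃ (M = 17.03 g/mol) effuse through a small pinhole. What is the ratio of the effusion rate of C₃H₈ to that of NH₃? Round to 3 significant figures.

From Graham's law, rate_C₃H₈/rate_NH₃ = √(M_NH₃/M_C₃H₈) = √(17.03/44.10) = √0.3862 = 0.621.

0.621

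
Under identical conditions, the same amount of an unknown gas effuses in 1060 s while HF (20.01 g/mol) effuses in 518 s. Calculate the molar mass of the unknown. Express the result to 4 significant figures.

83.79 g/mol

By Graham's law, t_X/t_HF = √(M_X/M_HF).
1060/518 = 2.046 = √(M_X/20.01)
M_X = 20.01 × 2.046² = 20.01 × 4.187 = 83.79 g/mol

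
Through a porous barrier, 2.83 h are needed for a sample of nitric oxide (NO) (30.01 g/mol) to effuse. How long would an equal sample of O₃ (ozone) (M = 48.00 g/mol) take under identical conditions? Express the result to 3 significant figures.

Using Graham's law: t_O₃/t_NO = √(M_O₃/M_NO) = √(48.00/30.01) = √1.599 = 1.265.
So the time for O₃ is 2.83 × 1.265 = 3.58 h.

3.58 h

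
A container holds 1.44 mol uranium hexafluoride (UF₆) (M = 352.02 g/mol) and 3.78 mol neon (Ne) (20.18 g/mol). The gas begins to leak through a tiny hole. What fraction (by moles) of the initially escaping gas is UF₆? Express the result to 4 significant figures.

0.08359

Effusion rate of each component ∝ n_i/√M_i (partial pressure × 1/√M).
Mole fraction of UF₆ in the effusate = (n_UF₆/√M_UF₆) / (n_UF₆/√M_UF₆ + n_Ne/√M_Ne)
= (1.44/√352.02) / (1.44/√352.02 + 3.78/√20.18) = 0.07675/(0.07675 + 0.8415) = 0.08359.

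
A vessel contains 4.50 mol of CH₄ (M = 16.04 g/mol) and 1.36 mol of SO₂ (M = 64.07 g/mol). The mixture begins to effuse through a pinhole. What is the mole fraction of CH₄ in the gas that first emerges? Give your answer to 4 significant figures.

0.8686

Rate_i ∝ x_i/√M_i (Graham's law weighted by mole fraction), so the effusate composition follows n_i/√M_i.
Mole fraction of CH₄ in the effusate = (n_CH₄/√M_CH₄) / (n_CH₄/√M_CH₄ + n_SO₂/√M_SO₂)
= (4.50/√16.04) / (4.50/√16.04 + 1.36/√64.07) = 1.124/(1.124 + 0.1699) = 0.8686.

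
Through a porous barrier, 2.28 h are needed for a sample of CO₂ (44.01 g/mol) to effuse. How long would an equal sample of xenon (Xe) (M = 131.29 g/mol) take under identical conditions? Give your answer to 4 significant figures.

3.938 h

By Graham's law, t_Xe/t_CO₂ = √(M_Xe/M_CO₂) = √(131.29/44.01) = √2.983 = 1.727.
So the time for Xe is 2.28 × 1.727 = 3.938 h.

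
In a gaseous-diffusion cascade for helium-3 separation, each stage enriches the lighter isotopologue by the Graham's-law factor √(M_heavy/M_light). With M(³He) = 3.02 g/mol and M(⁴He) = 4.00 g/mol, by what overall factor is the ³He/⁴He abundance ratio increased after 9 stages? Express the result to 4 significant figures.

3.542

Overall factor = α^9 with α = √(4.00/3.02), i.e. (4.00/3.02)^(9/2).
= 1.32450^(9/2) = 3.542.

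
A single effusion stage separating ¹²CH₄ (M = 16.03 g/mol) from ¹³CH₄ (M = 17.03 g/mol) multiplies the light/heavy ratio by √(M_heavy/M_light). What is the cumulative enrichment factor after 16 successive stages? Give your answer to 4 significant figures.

1.623

After 16 stages the ratio has grown by (√(17.03/16.03))^16 = (17.03/16.03)^(16/2).
= 1.06238^8 = 1.623.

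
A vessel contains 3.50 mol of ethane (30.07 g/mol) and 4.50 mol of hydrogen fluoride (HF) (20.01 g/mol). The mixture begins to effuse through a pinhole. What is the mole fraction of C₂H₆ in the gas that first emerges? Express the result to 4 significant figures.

Effusion rate of each component ∝ n_i/√M_i (partial pressure × 1/√M).
So x_C₂H₆ in the escaping gas = (n_C₂H₆/√M_C₂H₆) / Σ(n_i/√M_i)
= (3.50/√30.07) / (3.50/√30.07 + 4.50/√20.01) = 0.6383/(0.6383 + 1.006) = 0.3882.

0.3882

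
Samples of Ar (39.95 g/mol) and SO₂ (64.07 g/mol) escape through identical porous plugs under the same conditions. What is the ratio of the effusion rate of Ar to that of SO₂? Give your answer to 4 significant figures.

By Graham's law, rate_Ar/rate_SO₂ = √(M_SO₂/M_Ar) = √(64.07/39.95) = √1.604 = 1.266.

1.266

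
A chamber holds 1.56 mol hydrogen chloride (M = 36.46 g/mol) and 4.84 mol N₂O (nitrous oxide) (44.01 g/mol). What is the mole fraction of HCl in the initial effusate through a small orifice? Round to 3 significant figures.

Effusion rate of each component ∝ n_i/√M_i (partial pressure × 1/√M).
So x_HCl in the escaping gas = (n_HCl/√M_HCl) / Σ(n_i/√M_i)
= (1.56/√36.46) / (1.56/√36.46 + 4.84/√44.01) = 0.2584/(0.2584 + 0.7296) = 0.262.

0.262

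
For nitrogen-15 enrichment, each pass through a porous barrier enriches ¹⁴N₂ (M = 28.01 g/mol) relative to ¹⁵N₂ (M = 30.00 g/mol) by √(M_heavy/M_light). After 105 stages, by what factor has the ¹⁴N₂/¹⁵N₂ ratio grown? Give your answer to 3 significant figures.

36.7

The single-stage factor is √(M_heavy/M_light), so 105 stages give [√(30.00/28.01)]^105 = (30.00/28.01)^(105/2).
= 1.07105^(105/2) = 36.7.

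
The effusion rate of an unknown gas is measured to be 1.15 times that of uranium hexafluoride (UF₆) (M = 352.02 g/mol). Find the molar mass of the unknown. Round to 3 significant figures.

Using Graham's law: rate_X/rate_UF₆ = √(M_UF₆/M_X).
1.15 = √(352.02/M_X)
M_X = 352.02 / 1.15² = 352.02 / 1.322 = 266 g/mol

266 g/mol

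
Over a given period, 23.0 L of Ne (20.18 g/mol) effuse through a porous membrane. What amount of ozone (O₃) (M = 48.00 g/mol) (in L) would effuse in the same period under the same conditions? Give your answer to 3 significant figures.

Graham's law gives rate_O₃/rate_Ne = √(M_Ne/M_O₃) = √(20.18/48.00) = √0.4204 = 0.6484.
So the volume for O₃ is 23.0 × 0.6484 = 14.9 L.

14.9 L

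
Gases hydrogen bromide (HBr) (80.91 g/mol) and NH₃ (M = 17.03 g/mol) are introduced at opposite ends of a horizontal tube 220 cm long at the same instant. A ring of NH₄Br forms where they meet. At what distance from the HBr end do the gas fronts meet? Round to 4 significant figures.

69.19 cm

Distances travelled in equal time are proportional to diffusion rates, so d_HBr/d_NH₃ = √(M_NH₃/M_HBr) = √(17.03/80.91) = 0.4588.
With d_HBr + d_NH₃ = 220 cm, d_NH₃ = 220/(1 + 0.4588) = 150.8 cm.
d_HBr = 220 − 150.8 = 69.19 cm.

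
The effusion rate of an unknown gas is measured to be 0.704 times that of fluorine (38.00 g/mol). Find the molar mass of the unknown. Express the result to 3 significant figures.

Using Graham's law: rate_X/rate_F₂ = √(M_F₂/M_X).
0.704 = √(38.00/M_X)
M_X = 38.00 / 0.704² = 38.00 / 0.4956 = 76.7 g/mol

76.7 g/mol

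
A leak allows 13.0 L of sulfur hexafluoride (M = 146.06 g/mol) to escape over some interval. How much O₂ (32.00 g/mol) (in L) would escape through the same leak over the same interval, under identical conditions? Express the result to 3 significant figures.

Using Graham's law: rate_O₂/rate_SF₆ = √(M_SF₆/M_O₂) = √(146.06/32.00) = √4.564 = 2.136.
So the volume for O₂ is 13.0 × 2.136 = 27.8 L.

27.8 L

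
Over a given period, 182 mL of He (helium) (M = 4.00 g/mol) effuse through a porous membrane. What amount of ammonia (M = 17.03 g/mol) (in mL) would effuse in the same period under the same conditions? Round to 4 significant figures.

88.21 mL

By Graham's law, rate_NH₃/rate_He = √(M_He/M_NH₃) = √(4.00/17.03) = √0.2349 = 0.4846.
So the volume for NH₃ is 182 × 0.4846 = 88.21 mL.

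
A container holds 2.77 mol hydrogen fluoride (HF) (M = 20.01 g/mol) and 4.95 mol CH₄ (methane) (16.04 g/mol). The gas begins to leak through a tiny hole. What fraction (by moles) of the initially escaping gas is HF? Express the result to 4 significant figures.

Each component's effusion rate ∝ (its partial pressure)·(1/√M) ∝ n_i/√M_i.
So x_HF in the escaping gas = (n_HF/√M_HF) / Σ(n_i/√M_i)
= (2.77/√20.01) / (2.77/√20.01 + 4.95/√16.04) = 0.6192/(0.6192 + 1.236) = 0.3338.

0.3338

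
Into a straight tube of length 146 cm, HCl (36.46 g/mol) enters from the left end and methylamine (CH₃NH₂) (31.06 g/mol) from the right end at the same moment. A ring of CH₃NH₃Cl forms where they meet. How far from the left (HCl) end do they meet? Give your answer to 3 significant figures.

The fronts meet when d_HCl + d_CH₃NH₂ = L with d_HCl/d_CH₃NH₂ = √(M_CH₃NH₂/M_HCl) (Graham's law). Here √(M_CH₃NH₂/M_HCl) = √(31.06/36.46) = 0.9230.
With d_HCl + d_CH₃NH₂ = 146 cm, d_CH₃NH₂ = 146/(1 + 0.9230) = 75.92 cm.
d_HCl = 146 − 75.92 = 70.1 cm.

70.1 cm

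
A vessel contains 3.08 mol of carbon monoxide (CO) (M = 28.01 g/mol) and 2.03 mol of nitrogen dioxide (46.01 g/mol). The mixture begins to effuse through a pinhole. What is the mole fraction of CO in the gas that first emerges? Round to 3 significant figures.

0.660

Rate_i ∝ x_i/√M_i (Graham's law weighted by mole fraction), so the effusate composition follows n_i/√M_i.
Mole fraction of CO in the effusate = (n_CO/√M_CO) / (n_CO/√M_CO + n_NO₂/√M_NO₂)
= (3.08/√28.01) / (3.08/√28.01 + 2.03/√46.01) = 0.5820/(0.5820 + 0.2993) = 0.660.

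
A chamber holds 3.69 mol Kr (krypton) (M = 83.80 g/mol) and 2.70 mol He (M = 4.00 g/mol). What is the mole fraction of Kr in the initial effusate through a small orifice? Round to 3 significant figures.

0.230

The effusion rate of species i is ∝ p_i/√M_i ∝ n_i/√M_i.
Mole fraction of Kr in the effusate = (n_Kr/√M_Kr) / (n_Kr/√M_Kr + n_He/√M_He)
= (3.69/√83.80) / (3.69/√83.80 + 2.70/√4.00) = 0.4031/(0.4031 + 1.350) = 0.230.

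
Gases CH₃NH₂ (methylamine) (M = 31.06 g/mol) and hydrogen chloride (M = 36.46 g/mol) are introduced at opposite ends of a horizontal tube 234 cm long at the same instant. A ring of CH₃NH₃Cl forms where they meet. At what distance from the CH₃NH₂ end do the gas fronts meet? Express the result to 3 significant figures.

The fronts meet when d_CH₃NH₂ + d_HCl = L with d_CH₃NH₂/d_HCl = √(M_HCl/M_CH₃NH₂) (Graham's law). Here √(M_HCl/M_CH₃NH₂) = √(36.46/31.06) = 1.083.
With d_CH₃NH₂ + d_HCl = 234 cm, d_HCl = 234/(1 + 1.083) = 112.3 cm.
d_CH₃NH₂ = 234 − 112.3 = 122 cm.

122 cm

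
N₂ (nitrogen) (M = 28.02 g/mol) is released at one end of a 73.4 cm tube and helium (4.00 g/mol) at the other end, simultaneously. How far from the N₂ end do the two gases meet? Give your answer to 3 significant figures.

20.1 cm

In equal time, each gas travels a distance ∝ its rate ∝ 1/√M, so d_N₂/d_He = √(M_He/M_N₂) = √(4.00/28.02) = 0.3778.
With d_N₂ + d_He = 73.4 cm, d_He = 73.4/(1 + 0.3778) = 53.27 cm.
d_N₂ = 73.4 − 53.27 = 20.1 cm.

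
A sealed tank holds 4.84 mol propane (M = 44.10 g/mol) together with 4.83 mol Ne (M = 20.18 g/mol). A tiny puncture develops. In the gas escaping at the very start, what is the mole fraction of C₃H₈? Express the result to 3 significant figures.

0.404

Rate_i ∝ x_i/√M_i (Graham's law weighted by mole fraction), so the effusate composition follows n_i/√M_i.
x_C₃H₈(eff) = (n_C₃H₈/√M_C₃H₈) / (n_C₃H₈/√M_C₃H₈ + n_Ne/√M_Ne)
= (4.84/√44.10) / (4.84/√44.10 + 4.83/√20.18) = 0.7288/(0.7288 + 1.075) = 0.404.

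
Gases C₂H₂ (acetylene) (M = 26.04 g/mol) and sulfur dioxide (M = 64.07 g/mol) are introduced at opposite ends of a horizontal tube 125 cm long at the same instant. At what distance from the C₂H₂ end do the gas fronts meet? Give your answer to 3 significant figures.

76.3 cm

In equal time, each gas travels a distance ∝ its rate ∝ 1/√M, so d_C₂H₂/d_SO₂ = √(M_SO₂/M_C₂H₂) = √(64.07/26.04) = 1.569.
With d_C₂H₂ + d_SO₂ = 125 cm, d_SO₂ = 125/(1 + 1.569) = 48.67 cm.
d_C₂H₂ = 125 − 48.67 = 76.3 cm.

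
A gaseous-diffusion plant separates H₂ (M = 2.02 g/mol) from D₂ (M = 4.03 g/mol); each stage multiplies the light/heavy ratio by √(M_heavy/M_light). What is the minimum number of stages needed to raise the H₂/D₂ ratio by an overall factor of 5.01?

Single-stage factor α = √(4.03/2.02), so ln α = ½ ln(1.99505) = 0.3453.
Need α^N ≥ 5.01 ⇒ N ≥ ln(5.01) / ln α = 1.611 / 0.3453 = 4.67.
So at least 5 stages are needed.

5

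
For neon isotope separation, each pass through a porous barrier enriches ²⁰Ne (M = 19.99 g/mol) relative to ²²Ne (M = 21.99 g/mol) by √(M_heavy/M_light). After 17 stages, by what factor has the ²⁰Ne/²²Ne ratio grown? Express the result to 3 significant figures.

Each stage multiplies the ratio by α = √(21.99/19.99), so after 17 stages the overall factor is α^17 = (21.99/19.99)^(17/2).
= 1.10005^(17/2) = 2.25.

2.25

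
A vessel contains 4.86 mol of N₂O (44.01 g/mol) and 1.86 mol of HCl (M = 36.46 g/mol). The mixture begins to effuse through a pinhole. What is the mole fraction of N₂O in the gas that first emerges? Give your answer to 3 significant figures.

0.704

Effusion rate of each component ∝ n_i/√M_i (partial pressure × 1/√M).
x_N₂O(eff) = (n_N₂O/√M_N₂O) / (n_N₂O/√M_N₂O + n_HCl/√M_HCl)
= (4.86/√44.01) / (4.86/√44.01 + 1.86/√36.46) = 0.7326/(0.7326 + 0.3080) = 0.704.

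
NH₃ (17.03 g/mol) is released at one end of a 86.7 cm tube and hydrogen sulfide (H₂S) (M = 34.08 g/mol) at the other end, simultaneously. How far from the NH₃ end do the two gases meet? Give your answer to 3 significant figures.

50.8 cm

The fronts meet when d_NH₃ + d_H₂S = L with d_NH₃/d_H₂S = √(M_H₂S/M_NH₃) (Graham's law). Here √(M_H₂S/M_NH₃) = √(34.08/17.03) = 1.415.
With d_NH₃ + d_H₂S = 86.7 cm, d_H₂S = 86.7/(1 + 1.415) = 35.91 cm.
d_NH₃ = 86.7 − 35.91 = 50.8 cm.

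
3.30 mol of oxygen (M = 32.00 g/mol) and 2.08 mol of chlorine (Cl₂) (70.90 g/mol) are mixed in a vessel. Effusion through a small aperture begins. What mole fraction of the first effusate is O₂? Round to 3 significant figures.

0.703

Rate_i ∝ x_i/√M_i (Graham's law weighted by mole fraction), so the effusate composition follows n_i/√M_i.
Mole fraction of O₂ in the effusate = (n_O₂/√M_O₂) / (n_O₂/√M_O₂ + n_Cl₂/√M_Cl₂)
= (3.30/√32.00) / (3.30/√32.00 + 2.08/√70.90) = 0.5834/(0.5834 + 0.2470) = 0.703.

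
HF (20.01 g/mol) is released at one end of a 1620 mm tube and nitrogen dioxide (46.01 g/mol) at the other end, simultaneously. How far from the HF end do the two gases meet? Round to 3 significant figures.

976 mm

In equal time, each gas travels a distance ∝ its rate ∝ 1/√M, so d_HF/d_NO₂ = √(M_NO₂/M_HF) = √(46.01/20.01) = 1.516.
With d_HF + d_NO₂ = 1620 mm, d_NO₂ = 1620/(1 + 1.516) = 643.8 mm.
d_HF = 1620 − 643.8 = 976 mm.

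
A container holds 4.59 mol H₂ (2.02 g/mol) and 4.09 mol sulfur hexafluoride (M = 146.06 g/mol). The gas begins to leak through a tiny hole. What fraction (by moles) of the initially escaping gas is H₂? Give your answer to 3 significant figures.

0.905

Each component's effusion rate ∝ (its partial pressure)·(1/√M) ∝ n_i/√M_i.
x_H₂(eff) = (n_H₂/√M_H₂) / (n_H₂/√M_H₂ + n_SF₆/√M_SF₆)
= (4.59/√2.02) / (4.59/√2.02 + 4.09/√146.06) = 3.230/(3.230 + 0.3384) = 0.905.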